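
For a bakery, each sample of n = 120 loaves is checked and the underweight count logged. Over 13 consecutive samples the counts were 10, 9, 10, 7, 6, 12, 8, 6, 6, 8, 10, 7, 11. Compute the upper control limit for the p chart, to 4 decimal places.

0.1406

p̄ = Σdᵢ / (k·n) = 110 / (13 × 120) = 0.07051
UCL = p̄ + 3·√(p̄(1−p̄)/n) = 0.07051 + 3 × √(0.07051×0.92949/120) = 0.07051 + 3 × 0.02337 = 0.14062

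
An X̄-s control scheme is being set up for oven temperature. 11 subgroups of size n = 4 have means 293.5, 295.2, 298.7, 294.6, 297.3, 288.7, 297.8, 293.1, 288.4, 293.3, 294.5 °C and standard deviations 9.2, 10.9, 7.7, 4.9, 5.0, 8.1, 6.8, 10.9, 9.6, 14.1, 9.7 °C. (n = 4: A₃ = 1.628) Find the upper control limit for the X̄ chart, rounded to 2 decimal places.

X̄̄ = (293.5 + 295.2 + 298.7 + 294.6 + 297.3 + 288.7 + 297.8 + 293.1 + 288.4 + 293.3 + 294.5) / 11 = 294.1000
s̄ = (9.2 + 10.9 + 7.7 + 4.9 + 5.0 + 8.1 + 6.8 + 10.9 + 9.6 + 14.1 + 9.7) / 11 = 8.8091
UCL = X̄̄ + A₃·s̄ = 294.1000 + 1.628 × 8.8091 = 308.4412

308.44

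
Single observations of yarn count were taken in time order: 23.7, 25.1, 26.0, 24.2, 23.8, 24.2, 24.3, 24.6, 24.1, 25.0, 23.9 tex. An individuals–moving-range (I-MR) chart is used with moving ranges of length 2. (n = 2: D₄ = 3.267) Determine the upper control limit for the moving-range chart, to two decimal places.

Moving ranges: 1.4, 0.9, 1.8, 0.4, 0.4, 0.1, 0.3, 0.5, 0.9, 1.1; M̄R̄ = 7.8000 / 10 = 0.7800
UCL_MR = D₄·M̄R̄ = 3.267 × 0.7800 = 2.5483

2.55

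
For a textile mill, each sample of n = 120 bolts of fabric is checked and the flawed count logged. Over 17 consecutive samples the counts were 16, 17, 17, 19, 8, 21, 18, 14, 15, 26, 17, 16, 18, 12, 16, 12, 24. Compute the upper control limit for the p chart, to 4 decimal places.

p̄ = Σdᵢ / (k·n) = 286 / (17 × 120) = 0.14020
UCL = p̄ + 3·√(p̄(1−p̄)/n) = 0.14020 + 3 × √(0.14020×0.85980/120) = 0.14020 + 3 × 0.03169 = 0.23528

0.2353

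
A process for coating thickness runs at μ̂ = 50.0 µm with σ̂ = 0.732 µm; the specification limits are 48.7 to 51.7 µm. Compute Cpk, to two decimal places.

Cpu = (USL − μ̂) / (3σ̂) = (51.7 − 50.0) / (3 × 0.732) = 0.7741; Cpl = (μ̂ − LSL) / (3σ̂) = (50.0 − 48.7) / (3 × 0.732) = 0.5920; Cpk = min(Cpu, Cpl) = 0.5920

0.59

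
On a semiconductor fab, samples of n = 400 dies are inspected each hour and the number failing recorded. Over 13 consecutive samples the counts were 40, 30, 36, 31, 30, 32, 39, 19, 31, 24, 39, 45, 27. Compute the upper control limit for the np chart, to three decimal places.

48.940

p̄ = Σdᵢ / (k·n) = 423 / (13 × 400) = 0.08135
UCL = np̄ + 3·√(np̄(1−p̄)) = 32.5385 + 3 × √(32.5385×0.91865) = 32.5385 + 3 × 5.4673 = 48.9404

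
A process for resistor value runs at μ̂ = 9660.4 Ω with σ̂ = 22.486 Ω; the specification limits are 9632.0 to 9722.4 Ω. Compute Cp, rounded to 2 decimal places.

Cp = (USL − LSL) / (6σ̂) = (9722.4 − 9632.0) / (6 × 22.486) = 90.4000 / 134.9160 = 0.6700

0.67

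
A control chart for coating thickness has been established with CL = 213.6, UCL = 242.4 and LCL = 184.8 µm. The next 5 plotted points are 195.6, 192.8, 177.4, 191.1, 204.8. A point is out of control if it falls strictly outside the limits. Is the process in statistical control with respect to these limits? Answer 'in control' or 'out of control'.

Compare each point to [184.8, 242.4]: sample 3 = 177.4 < LCL.

out of control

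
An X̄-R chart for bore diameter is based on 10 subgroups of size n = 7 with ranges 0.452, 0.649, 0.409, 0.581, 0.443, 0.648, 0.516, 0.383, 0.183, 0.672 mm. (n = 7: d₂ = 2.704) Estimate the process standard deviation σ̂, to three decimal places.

0.183

R̄ = (0.452 + 0.649 + 0.409 + 0.581 + 0.443 + 0.648 + 0.516 + 0.383 + 0.183 + 0.672) / 10 = 0.4936
σ̂ = R̄ / d₂ = 0.4936 / 2.704 = 0.1825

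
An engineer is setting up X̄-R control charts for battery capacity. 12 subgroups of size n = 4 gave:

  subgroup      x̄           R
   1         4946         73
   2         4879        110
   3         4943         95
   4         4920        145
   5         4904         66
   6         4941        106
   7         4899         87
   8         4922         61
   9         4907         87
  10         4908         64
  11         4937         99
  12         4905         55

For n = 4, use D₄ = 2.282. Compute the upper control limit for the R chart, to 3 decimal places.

199.295

R̄ = (73 + 110 + 95 + 145 + 66 + 106 + 87 + 61 + 87 + 64 + 99 + 55) / 12 = 1048.0000 / 12 = 87.3333
UCL_R = D₄·R̄ = 2.282 × 87.3333 = 199.2947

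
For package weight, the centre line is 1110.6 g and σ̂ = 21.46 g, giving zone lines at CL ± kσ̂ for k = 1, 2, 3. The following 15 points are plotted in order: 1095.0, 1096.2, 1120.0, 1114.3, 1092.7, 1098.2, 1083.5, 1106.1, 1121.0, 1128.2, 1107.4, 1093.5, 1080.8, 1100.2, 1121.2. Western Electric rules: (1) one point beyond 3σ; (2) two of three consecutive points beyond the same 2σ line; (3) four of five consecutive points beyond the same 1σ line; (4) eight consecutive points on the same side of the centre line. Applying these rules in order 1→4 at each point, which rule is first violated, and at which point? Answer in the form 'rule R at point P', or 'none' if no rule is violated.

none

Zone of each point (C = within 1σ̂, B = 1σ̂–2σ̂, A = 2σ̂–3σ̂, * = beyond 3σ̂; sign = side of CL): 1:-C, 2:-C, 3:+C, 4:+C, 5:-C, 6:-C, 7:-B, 8:-C, 9:+C, 10:+C, 11:-C, 12:-C, 13:-B, 14:-C, 15:+C
No rule fires across all 15 points.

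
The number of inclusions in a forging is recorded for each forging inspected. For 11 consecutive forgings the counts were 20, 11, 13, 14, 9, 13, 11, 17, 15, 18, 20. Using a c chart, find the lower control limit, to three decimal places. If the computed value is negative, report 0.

c̄ = (20 + 11 + 13 + 14 + 9 + 13 + 11 + 17 + 15 + 18 + 20) / 11 = 161 / 11 = 14.6364
LCL = c̄ − 3√c̄ = 14.6364 − 3 × 3.8258 = 3.1591

3.159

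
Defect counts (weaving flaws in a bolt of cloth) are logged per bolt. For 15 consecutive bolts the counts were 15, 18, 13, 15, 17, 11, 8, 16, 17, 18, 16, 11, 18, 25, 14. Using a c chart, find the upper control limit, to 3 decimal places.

27.265

c̄ = (15 + 18 + 13 + 15 + 17 + 11 + 8 + 16 + 17 + 18 + 16 + 11 + 18 + 25 + 14) / 15 = 232 / 15 = 15.4667
UCL = c̄ + 3√c̄ = 15.4667 + 3 × √15.4667 = 15.4667 + 3 × 3.9328 = 27.2650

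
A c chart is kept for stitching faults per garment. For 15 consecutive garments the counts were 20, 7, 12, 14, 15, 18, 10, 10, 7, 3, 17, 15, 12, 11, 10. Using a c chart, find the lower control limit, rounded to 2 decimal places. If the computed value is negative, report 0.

c̄ = (20 + 7 + 12 + 14 + 15 + 18 + 10 + 10 + 7 + 3 + 17 + 15 + 12 + 11 + 10) / 15 = 181 / 15 = 12.0667
LCL = c̄ − 3√c̄ = 12.0667 − 3 × 3.4737 = 1.6455

1.65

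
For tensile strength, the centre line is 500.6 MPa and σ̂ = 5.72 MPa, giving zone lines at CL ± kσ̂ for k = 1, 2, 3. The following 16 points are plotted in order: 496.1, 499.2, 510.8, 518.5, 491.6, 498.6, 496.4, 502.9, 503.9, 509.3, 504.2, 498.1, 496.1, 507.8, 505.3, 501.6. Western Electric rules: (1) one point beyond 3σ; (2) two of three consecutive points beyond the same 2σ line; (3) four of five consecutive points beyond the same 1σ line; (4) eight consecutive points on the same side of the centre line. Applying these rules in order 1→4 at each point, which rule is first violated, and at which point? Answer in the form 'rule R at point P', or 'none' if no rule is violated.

rule 1 at point 4

Zone of each point (C = within 1σ̂, B = 1σ̂–2σ̂, A = 2σ̂–3σ̂, * = beyond 3σ̂; sign = side of CL): 1:-C, 2:-C, 3:+B, 4:+*, 5:-B, 6:-C, 7:-C, 8:+C, 9:+C, 10:+B, 11:+C, 12:-C, 13:-C, 14:+B, 15:+C, 16:+C
Rule 1 (one point beyond the 3σ limits) is satisfied at point 4.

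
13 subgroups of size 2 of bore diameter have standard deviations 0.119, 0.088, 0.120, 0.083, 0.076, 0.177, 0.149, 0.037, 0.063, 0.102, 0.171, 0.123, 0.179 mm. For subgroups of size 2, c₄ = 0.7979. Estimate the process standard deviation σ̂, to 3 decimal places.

s̄ = (0.119 + 0.088 + 0.120 + 0.083 + 0.076 + 0.177 + 0.149 + 0.037 + 0.063 + 0.102 + 0.171 + 0.123 + 0.179) / 13 = 0.1144
σ̂ = s̄ / c₄ = 0.1144 / 0.7979 = 0.1434

0.143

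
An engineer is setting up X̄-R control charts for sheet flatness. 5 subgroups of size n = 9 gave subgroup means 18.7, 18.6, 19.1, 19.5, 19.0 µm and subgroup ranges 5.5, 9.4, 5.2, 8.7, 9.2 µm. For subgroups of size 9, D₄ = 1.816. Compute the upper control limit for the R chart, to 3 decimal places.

13.802

R̄ = (5.5 + 9.4 + 5.2 + 8.7 + 9.2) / 5 = 38.0000 / 5 = 7.6000
UCL_R = D₄·R̄ = 1.816 × 7.6000 = 13.8016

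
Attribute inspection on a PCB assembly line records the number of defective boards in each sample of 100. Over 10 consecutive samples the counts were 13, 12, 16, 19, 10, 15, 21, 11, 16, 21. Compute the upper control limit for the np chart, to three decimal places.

26.228

p̄ = Σdᵢ / (k·n) = 154 / (10 × 100) = 0.15400
UCL = np̄ + 3·√(np̄(1−p̄)) = 15.4000 + 3 × √(15.4000×0.84600) = 15.4000 + 3 × 3.6095 = 26.2285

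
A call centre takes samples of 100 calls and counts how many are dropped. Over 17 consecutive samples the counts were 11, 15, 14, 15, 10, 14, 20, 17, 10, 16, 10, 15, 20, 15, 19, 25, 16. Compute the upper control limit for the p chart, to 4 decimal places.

p̄ = Σdᵢ / (k·n) = 262 / (17 × 100) = 0.15412
UCL = p̄ + 3·√(p̄(1−p̄)/n) = 0.15412 + 3 × √(0.15412×0.84588/100) = 0.15412 + 3 × 0.03611 = 0.26244

0.2624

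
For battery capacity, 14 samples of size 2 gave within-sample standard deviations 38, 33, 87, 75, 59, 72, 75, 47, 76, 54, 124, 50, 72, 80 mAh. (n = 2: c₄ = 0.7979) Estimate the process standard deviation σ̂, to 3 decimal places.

s̄ = (38 + 33 + 87 + 75 + 59 + 72 + 75 + 47 + 76 + 54 + 124 + 50 + 72 + 80) / 14 = 67.2857
σ̂ = s̄ / c₄ = 67.2857 / 0.7979 = 84.3285

84.329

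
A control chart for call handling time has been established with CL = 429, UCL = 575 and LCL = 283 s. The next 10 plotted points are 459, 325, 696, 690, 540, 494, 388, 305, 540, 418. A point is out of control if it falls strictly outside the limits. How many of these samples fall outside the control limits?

Compare each point to [283, 575]: sample 3 = 696 > UCL; sample 4 = 690 > UCL.

2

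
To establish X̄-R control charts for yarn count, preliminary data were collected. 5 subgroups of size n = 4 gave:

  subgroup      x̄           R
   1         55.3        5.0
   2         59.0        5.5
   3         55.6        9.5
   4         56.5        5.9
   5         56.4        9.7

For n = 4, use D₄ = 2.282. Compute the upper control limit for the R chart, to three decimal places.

16.248

R̄ = (5.0 + 5.5 + 9.5 + 5.9 + 9.7) / 5 = 35.6000 / 5 = 7.1200
UCL_R = D₄·R̄ = 2.282 × 7.1200 = 16.2478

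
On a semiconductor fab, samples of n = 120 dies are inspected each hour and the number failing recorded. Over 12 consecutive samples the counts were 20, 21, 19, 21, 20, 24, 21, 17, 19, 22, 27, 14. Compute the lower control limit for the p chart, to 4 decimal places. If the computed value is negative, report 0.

p̄ = Σdᵢ / (k·n) = 245 / (12 × 120) = 0.17014
LCL = p̄ − 3·√(p̄(1−p̄)/n) = 0.17014 − 3 × 0.03430 = 0.06723

0.0672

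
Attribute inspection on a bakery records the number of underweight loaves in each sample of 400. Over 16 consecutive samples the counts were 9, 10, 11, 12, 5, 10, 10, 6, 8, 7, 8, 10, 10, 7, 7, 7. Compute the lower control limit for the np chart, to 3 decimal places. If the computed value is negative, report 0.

0.000

p̄ = Σdᵢ / (k·n) = 137 / (16 × 400) = 0.02141
LCL = np̄ − 3·√(np̄(1−p̄)) = 8.5625 − 3 × 2.8947 = -0.1216 → 0 (negative, so LCL = 0)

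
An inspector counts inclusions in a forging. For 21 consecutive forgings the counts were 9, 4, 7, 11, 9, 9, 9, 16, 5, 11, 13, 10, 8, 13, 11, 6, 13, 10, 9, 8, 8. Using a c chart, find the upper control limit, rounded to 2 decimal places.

18.71

c̄ = (9 + 4 + 7 + 11 + 9 + 9 + 9 + 16 + 5 + 11 + 13 + 10 + 8 + 13 + 11 + 6 + 13 + 10 + 9 + 8 + 8) / 21 = 199 / 21 = 9.4762
UCL = c̄ + 3√c̄ = 9.4762 + 3 × √9.4762 = 9.4762 + 3 × 3.0783 = 18.7112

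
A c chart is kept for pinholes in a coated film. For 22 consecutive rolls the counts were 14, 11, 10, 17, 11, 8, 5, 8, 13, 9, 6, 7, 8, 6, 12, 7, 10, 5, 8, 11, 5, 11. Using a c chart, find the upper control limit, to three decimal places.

c̄ = (14 + 11 + 10 + 17 + 11 + 8 + 5 + 8 + 13 + 9 + 6 + 7 + 8 + 6 + 12 + 7 + 10 + 5 + 8 + 11 + 5 + 11) / 22 = 202 / 22 = 9.1818
UCL = c̄ + 3√c̄ = 9.1818 + 3 × √9.1818 = 9.1818 + 3 × 3.0302 = 18.2723

18.272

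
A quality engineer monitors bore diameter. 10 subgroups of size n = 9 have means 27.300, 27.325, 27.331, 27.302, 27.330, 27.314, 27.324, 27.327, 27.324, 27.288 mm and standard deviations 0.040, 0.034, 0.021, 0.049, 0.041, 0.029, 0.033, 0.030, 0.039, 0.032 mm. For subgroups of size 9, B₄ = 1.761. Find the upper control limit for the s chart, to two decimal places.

s̄ = (0.040 + 0.034 + 0.021 + 0.049 + 0.041 + 0.029 + 0.033 + 0.030 + 0.039 + 0.032) / 10 = 0.0348
UCL_s = B₄·s̄ = 1.761 × 0.0348 = 0.0613

0.06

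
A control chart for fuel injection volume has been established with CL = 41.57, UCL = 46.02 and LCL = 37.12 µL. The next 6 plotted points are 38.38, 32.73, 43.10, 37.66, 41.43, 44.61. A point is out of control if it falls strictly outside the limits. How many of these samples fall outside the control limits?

Compare each point to [37.12, 46.02]: sample 2 = 32.73 < LCL.

1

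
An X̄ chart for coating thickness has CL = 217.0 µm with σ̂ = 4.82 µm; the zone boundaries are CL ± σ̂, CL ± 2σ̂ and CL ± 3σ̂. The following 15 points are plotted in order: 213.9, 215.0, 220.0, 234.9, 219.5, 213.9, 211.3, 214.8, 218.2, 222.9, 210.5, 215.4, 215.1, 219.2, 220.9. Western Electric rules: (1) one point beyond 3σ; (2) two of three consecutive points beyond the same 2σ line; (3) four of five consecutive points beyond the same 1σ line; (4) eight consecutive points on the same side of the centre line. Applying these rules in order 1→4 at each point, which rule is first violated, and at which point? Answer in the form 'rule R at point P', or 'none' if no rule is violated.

rule 1 at point 4

Zone of each point (C = within 1σ̂, B = 1σ̂–2σ̂, A = 2σ̂–3σ̂, * = beyond 3σ̂; sign = side of CL): 1:-C, 2:-C, 3:+C, 4:+*, 5:+C, 6:-C, 7:-B, 8:-C, 9:+C, 10:+B, 11:-B, 12:-C, 13:-C, 14:+C, 15:+C
Rule 1 (one point beyond the 3σ limits) is satisfied at point 4.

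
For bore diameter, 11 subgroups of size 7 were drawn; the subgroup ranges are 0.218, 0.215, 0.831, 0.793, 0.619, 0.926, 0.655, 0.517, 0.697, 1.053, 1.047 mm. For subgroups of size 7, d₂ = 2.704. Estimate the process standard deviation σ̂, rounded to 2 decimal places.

0.25

R̄ = (0.218 + 0.215 + 0.831 + 0.793 + 0.619 + 0.926 + 0.655 + 0.517 + 0.697 + 1.053 + 1.047) / 11 = 0.6883
σ̂ = R̄ / d₂ = 0.6883 / 2.704 = 0.2545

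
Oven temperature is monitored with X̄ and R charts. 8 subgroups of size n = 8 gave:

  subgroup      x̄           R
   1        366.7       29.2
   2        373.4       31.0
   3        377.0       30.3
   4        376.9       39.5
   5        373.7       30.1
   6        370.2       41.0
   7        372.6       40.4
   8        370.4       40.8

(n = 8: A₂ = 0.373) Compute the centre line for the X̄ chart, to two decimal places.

X̄̄ = (366.7 + 373.4 + 377.0 + 376.9 + 373.7 + 370.2 + 372.6 + 370.4) / 8 = 2980.9000 / 8 = 372.6125
CL = X̄̄ = 372.6125

372.61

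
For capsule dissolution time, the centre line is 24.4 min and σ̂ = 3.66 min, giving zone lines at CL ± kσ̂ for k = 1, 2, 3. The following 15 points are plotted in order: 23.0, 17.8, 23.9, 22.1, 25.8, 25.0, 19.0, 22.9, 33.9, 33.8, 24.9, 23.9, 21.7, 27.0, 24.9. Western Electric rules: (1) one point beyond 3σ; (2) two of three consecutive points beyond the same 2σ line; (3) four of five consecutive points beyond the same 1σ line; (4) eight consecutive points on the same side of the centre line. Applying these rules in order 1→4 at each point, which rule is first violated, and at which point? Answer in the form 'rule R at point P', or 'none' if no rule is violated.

Zone of each point (C = within 1σ̂, B = 1σ̂–2σ̂, A = 2σ̂–3σ̂, * = beyond 3σ̂; sign = side of CL): 1:-C, 2:-B, 3:-C, 4:-C, 5:+C, 6:+C, 7:-B, 8:-C, 9:+A, 10:+A, 11:+C, 12:-C, 13:-C, 14:+C, 15:+C
Rule 2 (two of three consecutive points beyond the same 2σ limit) is satisfied at point 10.

rule 2 at point 10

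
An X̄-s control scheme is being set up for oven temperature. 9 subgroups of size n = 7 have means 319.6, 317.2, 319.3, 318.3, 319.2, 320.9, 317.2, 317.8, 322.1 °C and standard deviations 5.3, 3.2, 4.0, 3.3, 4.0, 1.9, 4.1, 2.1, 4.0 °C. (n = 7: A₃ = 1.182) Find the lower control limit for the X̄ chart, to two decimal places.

314.88

X̄̄ = (319.6 + 317.2 + 319.3 + 318.3 + 319.2 + 320.9 + 317.2 + 317.8 + 322.1) / 9 = 319.0667
s̄ = (5.3 + 3.2 + 4.0 + 3.3 + 4.0 + 1.9 + 4.1 + 2.1 + 4.0) / 9 = 3.5444
LCL = X̄̄ − A₃·s̄ = 319.0667 − 1.182 × 3.5444 = 314.8771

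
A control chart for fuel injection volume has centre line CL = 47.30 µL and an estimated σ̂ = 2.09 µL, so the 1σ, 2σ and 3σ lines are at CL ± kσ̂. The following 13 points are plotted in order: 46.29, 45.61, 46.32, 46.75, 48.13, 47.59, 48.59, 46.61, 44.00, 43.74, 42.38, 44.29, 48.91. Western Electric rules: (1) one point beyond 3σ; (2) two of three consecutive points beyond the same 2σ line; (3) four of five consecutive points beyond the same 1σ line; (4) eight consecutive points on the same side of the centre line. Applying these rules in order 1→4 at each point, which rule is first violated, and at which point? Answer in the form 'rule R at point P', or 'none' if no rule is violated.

rule 3 at point 12

Zone of each point (C = within 1σ̂, B = 1σ̂–2σ̂, A = 2σ̂–3σ̂, * = beyond 3σ̂; sign = side of CL): 1:-C, 2:-C, 3:-C, 4:-C, 5:+C, 6:+C, 7:+C, 8:-C, 9:-B, 10:-B, 11:-A, 12:-B, 13:+C
Rule 3 (four of five consecutive points beyond the same 1σ limit) is satisfied at point 12.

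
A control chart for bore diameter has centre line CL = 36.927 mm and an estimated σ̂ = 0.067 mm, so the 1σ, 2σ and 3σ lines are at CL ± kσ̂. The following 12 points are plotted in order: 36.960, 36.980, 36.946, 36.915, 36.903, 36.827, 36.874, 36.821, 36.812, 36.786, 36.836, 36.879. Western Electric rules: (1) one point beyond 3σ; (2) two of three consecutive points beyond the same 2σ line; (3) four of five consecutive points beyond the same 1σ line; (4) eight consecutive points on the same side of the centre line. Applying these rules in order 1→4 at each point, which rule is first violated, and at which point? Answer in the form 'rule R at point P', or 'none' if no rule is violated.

Zone of each point (C = within 1σ̂, B = 1σ̂–2σ̂, A = 2σ̂–3σ̂, * = beyond 3σ̂; sign = side of CL): 1:+C, 2:+C, 3:+C, 4:-C, 5:-C, 6:-B, 7:-C, 8:-B, 9:-B, 10:-A, 11:-B, 12:-C
Rule 3 (four of five consecutive points beyond the same 1σ limit) is satisfied at point 10.

rule 3 at point 10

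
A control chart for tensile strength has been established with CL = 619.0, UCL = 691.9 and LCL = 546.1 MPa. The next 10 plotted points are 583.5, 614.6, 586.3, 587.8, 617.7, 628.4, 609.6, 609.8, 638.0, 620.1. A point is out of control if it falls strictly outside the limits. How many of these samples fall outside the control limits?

All 10 points lie within [546.1, 691.9].

0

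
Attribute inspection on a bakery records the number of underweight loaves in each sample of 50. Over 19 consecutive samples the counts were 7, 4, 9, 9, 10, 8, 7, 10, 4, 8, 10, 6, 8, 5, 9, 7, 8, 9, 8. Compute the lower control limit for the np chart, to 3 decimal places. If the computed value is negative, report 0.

p̄ = Σdᵢ / (k·n) = 146 / (19 × 50) = 0.15368
LCL = np̄ − 3·√(np̄(1−p̄)) = 7.6842 − 3 × 2.5502 = 0.0338

0.034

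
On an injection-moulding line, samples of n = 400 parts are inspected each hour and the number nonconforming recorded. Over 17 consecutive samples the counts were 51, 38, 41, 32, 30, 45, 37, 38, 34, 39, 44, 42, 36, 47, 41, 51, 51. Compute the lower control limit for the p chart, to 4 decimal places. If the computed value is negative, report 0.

0.0570

p̄ = Σdᵢ / (k·n) = 697 / (17 × 400) = 0.10250
LCL = p̄ − 3·√(p̄(1−p̄)/n) = 0.10250 − 3 × 0.01517 = 0.05700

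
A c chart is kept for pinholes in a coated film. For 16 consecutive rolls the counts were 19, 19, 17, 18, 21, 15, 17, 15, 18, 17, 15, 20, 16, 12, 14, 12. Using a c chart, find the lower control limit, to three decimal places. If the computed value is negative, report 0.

c̄ = (19 + 19 + 17 + 18 + 21 + 15 + 17 + 15 + 18 + 17 + 15 + 20 + 16 + 12 + 14 + 12) / 16 = 265 / 16 = 16.5625
LCL = c̄ − 3√c̄ = 16.5625 − 3 × 4.0697 = 4.3534

4.353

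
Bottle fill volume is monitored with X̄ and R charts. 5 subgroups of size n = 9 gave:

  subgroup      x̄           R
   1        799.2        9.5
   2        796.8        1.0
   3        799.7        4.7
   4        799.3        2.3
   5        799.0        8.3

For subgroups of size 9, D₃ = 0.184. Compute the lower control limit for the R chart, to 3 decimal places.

R̄ = (9.5 + 1.0 + 4.7 + 2.3 + 8.3) / 5 = 25.8000 / 5 = 5.1600
LCL_R = D₃·R̄ = 0.184 × 5.1600 = 0.9494

0.949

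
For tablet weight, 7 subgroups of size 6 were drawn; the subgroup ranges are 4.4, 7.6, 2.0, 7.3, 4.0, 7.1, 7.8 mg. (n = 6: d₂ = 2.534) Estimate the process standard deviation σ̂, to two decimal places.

2.27

R̄ = (4.4 + 7.6 + 2.0 + 7.3 + 4.0 + 7.1 + 7.8) / 7 = 5.7429
σ̂ = R̄ / d₂ = 5.7429 / 2.534 = 2.2663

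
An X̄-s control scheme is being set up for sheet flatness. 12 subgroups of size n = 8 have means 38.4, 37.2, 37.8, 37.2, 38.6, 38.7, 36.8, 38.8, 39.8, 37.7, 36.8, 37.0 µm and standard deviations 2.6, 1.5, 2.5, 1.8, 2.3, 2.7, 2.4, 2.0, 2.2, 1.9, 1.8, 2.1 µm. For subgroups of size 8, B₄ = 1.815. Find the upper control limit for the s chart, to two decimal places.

s̄ = (2.6 + 1.5 + 2.5 + 1.8 + 2.3 + 2.7 + 2.4 + 2.0 + 2.2 + 1.9 + 1.8 + 2.1) / 12 = 2.1500
UCL_s = B₄·s̄ = 1.815 × 2.1500 = 3.9022

3.90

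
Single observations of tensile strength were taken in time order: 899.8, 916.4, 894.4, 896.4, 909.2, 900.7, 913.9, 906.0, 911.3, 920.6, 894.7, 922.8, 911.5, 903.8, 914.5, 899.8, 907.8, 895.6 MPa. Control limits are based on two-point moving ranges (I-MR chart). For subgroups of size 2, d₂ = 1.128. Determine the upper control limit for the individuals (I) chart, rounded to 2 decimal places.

X̄ = (899.8 + 916.4 + 894.4 + 896.4 + 909.2 + 900.7 + 913.9 + 906.0 + 911.3 + 920.6 + 894.7 + 922.8 + 911.5 + 903.8 + 914.5 + 899.8 + 907.8 + 895.6) / 18 = 906.6222
Moving ranges: 16.6, 22.0, 2.0, 12.8, 8.5, 13.2, 7.9, 5.3, 9.3, 25.9, 28.1, 11.3, 7.7, 10.7, 14.7, 8.0, 12.2; M̄R̄ = 216.2000 / 17 = 12.7176
UCL = X̄ + 3·M̄R̄/d₂ = 906.6222 + 3 × 12.7176 / 1.128 = 940.4458

940.45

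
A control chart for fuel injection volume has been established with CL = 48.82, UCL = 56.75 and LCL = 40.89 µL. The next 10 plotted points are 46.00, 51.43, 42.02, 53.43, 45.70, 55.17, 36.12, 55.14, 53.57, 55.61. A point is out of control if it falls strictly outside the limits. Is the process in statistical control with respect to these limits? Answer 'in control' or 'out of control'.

Compare each point to [40.89, 56.75]: sample 7 = 36.12 < LCL.

out of control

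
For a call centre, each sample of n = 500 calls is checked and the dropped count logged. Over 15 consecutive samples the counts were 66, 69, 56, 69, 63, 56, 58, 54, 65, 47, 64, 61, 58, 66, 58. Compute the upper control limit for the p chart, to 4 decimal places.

p̄ = Σdᵢ / (k·n) = 910 / (15 × 500) = 0.12133
UCL = p̄ + 3·√(p̄(1−p̄)/n) = 0.12133 + 3 × √(0.12133×0.87867/500) = 0.12133 + 3 × 0.01460 = 0.16514

0.1651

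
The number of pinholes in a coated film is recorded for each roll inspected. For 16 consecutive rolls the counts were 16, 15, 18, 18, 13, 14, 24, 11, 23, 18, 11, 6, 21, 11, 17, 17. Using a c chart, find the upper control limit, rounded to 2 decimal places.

c̄ = (16 + 15 + 18 + 18 + 13 + 14 + 24 + 11 + 23 + 18 + 11 + 6 + 21 + 11 + 17 + 17) / 16 = 253 / 16 = 15.8125
UCL = c̄ + 3√c̄ = 15.8125 + 3 × √15.8125 = 15.8125 + 3 × 3.9765 = 27.7420

27.74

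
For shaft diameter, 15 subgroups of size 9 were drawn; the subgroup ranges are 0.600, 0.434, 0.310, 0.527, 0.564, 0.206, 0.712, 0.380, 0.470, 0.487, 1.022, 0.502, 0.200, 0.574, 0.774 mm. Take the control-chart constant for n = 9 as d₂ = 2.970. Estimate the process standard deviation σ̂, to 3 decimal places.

0.174

R̄ = (0.600 + 0.434 + 0.310 + 0.527 + 0.564 + 0.206 + 0.712 + 0.380 + 0.470 + 0.487 + 1.022 + 0.502 + 0.200 + 0.574 + 0.774) / 15 = 0.5175
σ̂ = R̄ / d₂ = 0.5175 / 2.970 = 0.1742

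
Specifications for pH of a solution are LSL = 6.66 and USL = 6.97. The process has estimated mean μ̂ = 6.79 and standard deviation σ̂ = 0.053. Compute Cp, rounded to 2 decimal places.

0.97

Cp = (USL − LSL) / (6σ̂) = (6.97 − 6.66) / (6 × 0.053) = 0.3100 / 0.3180 = 0.9748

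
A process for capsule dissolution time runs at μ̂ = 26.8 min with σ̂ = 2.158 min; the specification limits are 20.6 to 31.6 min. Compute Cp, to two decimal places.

0.85

Cp = (USL − LSL) / (6σ̂) = (31.6 − 20.6) / (6 × 2.158) = 11.0000 / 12.9480 = 0.8496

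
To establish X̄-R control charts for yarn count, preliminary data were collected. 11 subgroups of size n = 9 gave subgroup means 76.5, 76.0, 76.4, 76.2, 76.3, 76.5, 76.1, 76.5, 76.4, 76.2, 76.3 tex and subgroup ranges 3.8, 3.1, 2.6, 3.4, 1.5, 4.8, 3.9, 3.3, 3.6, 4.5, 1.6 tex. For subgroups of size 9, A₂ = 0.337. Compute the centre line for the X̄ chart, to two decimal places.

X̄̄ = (76.5 + 76.0 + 76.4 + 76.2 + 76.3 + 76.5 + 76.1 + 76.5 + 76.4 + 76.2 + 76.3) / 11 = 839.4000 / 11 = 76.3091
CL = X̄̄ = 76.3091

76.31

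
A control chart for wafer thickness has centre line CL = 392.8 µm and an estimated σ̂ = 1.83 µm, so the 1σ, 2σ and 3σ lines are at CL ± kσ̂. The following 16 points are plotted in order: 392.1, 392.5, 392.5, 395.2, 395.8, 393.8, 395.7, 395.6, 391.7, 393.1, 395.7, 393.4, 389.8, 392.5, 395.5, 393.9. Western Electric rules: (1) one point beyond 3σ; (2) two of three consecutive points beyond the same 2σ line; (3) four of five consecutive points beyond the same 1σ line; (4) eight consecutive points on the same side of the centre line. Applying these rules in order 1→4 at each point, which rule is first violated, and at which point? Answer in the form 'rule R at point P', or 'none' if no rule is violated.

Zone of each point (C = within 1σ̂, B = 1σ̂–2σ̂, A = 2σ̂–3σ̂, * = beyond 3σ̂; sign = side of CL): 1:-C, 2:-C, 3:-C, 4:+B, 5:+B, 6:+C, 7:+B, 8:+B, 9:-C, 10:+C, 11:+B, 12:+C, 13:-B, 14:-C, 15:+B, 16:+C
Rule 3 (four of five consecutive points beyond the same 1σ limit) is satisfied at point 8.

rule 3 at point 8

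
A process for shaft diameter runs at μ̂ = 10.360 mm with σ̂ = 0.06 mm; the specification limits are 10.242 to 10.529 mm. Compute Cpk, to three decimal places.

Cpu = (USL − μ̂) / (3σ̂) = (10.529 − 10.360) / (3 × 0.06) = 0.9389; Cpl = (μ̂ − LSL) / (3σ̂) = (10.360 − 10.242) / (3 × 0.06) = 0.6556; Cpk = min(Cpu, Cpl) = 0.6556

0.656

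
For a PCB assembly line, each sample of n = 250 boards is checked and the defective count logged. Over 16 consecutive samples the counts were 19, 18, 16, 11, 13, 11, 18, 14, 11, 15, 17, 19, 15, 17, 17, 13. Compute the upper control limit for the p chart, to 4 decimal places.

0.1064

p̄ = Σdᵢ / (k·n) = 244 / (16 × 250) = 0.06100
UCL = p̄ + 3·√(p̄(1−p̄)/n) = 0.06100 + 3 × √(0.06100×0.93900/250) = 0.06100 + 3 × 0.01514 = 0.10641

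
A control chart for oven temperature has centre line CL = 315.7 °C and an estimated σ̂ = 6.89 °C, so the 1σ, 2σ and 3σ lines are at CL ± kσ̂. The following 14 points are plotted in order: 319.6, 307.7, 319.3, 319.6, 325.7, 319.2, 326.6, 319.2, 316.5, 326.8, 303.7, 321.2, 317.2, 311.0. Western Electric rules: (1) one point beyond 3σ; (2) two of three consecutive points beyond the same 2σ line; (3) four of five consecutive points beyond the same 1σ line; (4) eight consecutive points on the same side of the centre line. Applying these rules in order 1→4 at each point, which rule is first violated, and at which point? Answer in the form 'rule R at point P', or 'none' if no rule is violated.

Zone of each point (C = within 1σ̂, B = 1σ̂–2σ̂, A = 2σ̂–3σ̂, * = beyond 3σ̂; sign = side of CL): 1:+C, 2:-B, 3:+C, 4:+C, 5:+B, 6:+C, 7:+B, 8:+C, 9:+C, 10:+B, 11:-B, 12:+C, 13:+C, 14:-C
Rule 4 (eight consecutive points on the same side of the centre line) is satisfied at point 10.

rule 4 at point 10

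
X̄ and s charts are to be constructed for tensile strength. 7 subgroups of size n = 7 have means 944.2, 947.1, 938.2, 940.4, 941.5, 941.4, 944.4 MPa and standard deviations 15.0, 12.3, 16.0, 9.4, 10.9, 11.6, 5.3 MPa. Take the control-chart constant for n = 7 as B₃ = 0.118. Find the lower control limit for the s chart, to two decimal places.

1.36

s̄ = (15.0 + 12.3 + 16.0 + 9.4 + 10.9 + 11.6 + 5.3) / 7 = 11.5000
LCL_s = B₃·s̄ = 0.118 × 11.5000 = 1.3570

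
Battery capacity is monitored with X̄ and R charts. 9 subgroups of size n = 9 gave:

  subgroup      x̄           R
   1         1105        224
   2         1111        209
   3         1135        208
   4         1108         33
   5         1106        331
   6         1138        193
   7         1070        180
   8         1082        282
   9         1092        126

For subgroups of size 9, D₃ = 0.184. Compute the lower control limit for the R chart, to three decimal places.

36.514

R̄ = (224 + 209 + 208 + 33 + 331 + 193 + 180 + 282 + 126) / 9 = 1786.0000 / 9 = 198.4444
LCL_R = D₃·R̄ = 0.184 × 198.4444 = 36.5138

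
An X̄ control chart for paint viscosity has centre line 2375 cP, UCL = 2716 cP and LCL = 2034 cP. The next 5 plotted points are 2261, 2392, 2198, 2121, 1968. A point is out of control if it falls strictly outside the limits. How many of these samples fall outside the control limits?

1

Compare each point to [2034, 2716]: sample 5 = 1968 < LCL.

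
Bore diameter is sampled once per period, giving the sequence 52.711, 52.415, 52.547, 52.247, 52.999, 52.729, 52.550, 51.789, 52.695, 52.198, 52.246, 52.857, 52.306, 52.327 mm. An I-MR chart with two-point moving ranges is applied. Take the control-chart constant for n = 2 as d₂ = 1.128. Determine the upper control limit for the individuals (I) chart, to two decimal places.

53.56

X̄ = (52.711 + 52.415 + 52.547 + 52.247 + 52.999 + 52.729 + 52.550 + 51.789 + 52.695 + 52.198 + 52.246 + 52.857 + 52.306 + 52.327) / 14 = 52.4726
Moving ranges: 0.296, 0.132, 0.300, 0.752, 0.270, 0.179, 0.761, 0.906, 0.497, 0.048, 0.611, 0.551, 0.021; M̄R̄ = 5.3240 / 13 = 0.4095
UCL = X̄ + 3·M̄R̄/d₂ = 52.4726 + 3 × 0.4095 / 1.128 = 53.5618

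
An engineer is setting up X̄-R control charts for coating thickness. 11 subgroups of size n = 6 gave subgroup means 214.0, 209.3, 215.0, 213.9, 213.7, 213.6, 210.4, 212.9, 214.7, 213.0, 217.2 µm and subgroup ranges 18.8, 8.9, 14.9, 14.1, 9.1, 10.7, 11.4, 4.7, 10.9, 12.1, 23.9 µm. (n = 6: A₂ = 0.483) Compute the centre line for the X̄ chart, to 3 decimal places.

213.427

X̄̄ = (214.0 + 209.3 + 215.0 + 213.9 + 213.7 + 213.6 + 210.4 + 212.9 + 214.7 + 213.0 + 217.2) / 11 = 2347.7000 / 11 = 213.4273
CL = X̄̄ = 213.4273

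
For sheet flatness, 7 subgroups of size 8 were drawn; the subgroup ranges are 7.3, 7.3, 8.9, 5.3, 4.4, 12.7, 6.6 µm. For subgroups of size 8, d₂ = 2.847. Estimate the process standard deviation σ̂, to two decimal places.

R̄ = (7.3 + 7.3 + 8.9 + 5.3 + 4.4 + 12.7 + 6.6) / 7 = 7.5000
σ̂ = R̄ / d₂ = 7.5000 / 2.847 = 2.6344

2.63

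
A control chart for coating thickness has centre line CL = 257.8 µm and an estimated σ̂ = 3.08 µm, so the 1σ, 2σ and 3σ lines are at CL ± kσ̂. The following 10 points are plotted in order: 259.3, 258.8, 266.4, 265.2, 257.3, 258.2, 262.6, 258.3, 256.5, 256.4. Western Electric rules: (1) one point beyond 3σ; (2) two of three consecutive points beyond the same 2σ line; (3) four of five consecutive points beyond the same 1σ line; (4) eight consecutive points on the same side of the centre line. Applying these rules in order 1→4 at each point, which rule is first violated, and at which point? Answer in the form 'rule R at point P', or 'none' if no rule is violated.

Zone of each point (C = within 1σ̂, B = 1σ̂–2σ̂, A = 2σ̂–3σ̂, * = beyond 3σ̂; sign = side of CL): 1:+C, 2:+C, 3:+A, 4:+A, 5:-C, 6:+C, 7:+B, 8:+C, 9:-C, 10:-C
Rule 2 (two of three consecutive points beyond the same 2σ limit) is satisfied at point 4.

rule 2 at point 4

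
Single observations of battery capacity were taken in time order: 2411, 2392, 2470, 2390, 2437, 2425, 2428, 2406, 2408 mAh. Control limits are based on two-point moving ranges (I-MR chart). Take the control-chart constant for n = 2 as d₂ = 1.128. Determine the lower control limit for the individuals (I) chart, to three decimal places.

2331.122

X̄ = (2411 + 2392 + 2470 + 2390 + 2437 + 2425 + 2428 + 2406 + 2408) / 9 = 2418.5556
Moving ranges: 19, 78, 80, 47, 12, 3, 22, 2; M̄R̄ = 263.0000 / 8 = 32.8750
LCL = X̄ − 3·M̄R̄/d₂ = 2418.5556 − 3 × 32.8750 / 1.128 = 2331.1220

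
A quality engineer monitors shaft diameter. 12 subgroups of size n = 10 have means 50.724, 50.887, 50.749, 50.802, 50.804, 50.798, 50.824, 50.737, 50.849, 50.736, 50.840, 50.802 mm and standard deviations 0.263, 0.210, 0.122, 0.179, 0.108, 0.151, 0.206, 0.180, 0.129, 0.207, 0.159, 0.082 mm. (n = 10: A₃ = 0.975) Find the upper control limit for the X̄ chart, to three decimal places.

50.958

X̄̄ = (50.724 + 50.887 + 50.749 + 50.802 + 50.804 + 50.798 + 50.824 + 50.737 + 50.849 + 50.736 + 50.840 + 50.802) / 12 = 50.7960
s̄ = (0.263 + 0.210 + 0.122 + 0.179 + 0.108 + 0.151 + 0.206 + 0.180 + 0.129 + 0.207 + 0.159 + 0.082) / 12 = 0.1663
UCL = X̄̄ + A₃·s̄ = 50.7960 + 0.975 × 0.1663 = 50.9582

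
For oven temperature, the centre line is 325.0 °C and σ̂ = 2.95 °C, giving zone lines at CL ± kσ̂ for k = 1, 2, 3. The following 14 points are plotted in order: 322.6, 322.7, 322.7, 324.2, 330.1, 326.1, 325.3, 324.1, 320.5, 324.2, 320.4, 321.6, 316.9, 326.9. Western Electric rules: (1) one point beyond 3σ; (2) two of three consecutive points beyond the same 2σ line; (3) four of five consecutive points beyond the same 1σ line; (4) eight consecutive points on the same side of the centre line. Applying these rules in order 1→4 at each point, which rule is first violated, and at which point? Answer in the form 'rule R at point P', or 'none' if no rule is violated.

rule 3 at point 13

Zone of each point (C = within 1σ̂, B = 1σ̂–2σ̂, A = 2σ̂–3σ̂, * = beyond 3σ̂; sign = side of CL): 1:-C, 2:-C, 3:-C, 4:-C, 5:+B, 6:+C, 7:+C, 8:-C, 9:-B, 10:-C, 11:-B, 12:-B, 13:-A, 14:+C
Rule 3 (four of five consecutive points beyond the same 1σ limit) is satisfied at point 13.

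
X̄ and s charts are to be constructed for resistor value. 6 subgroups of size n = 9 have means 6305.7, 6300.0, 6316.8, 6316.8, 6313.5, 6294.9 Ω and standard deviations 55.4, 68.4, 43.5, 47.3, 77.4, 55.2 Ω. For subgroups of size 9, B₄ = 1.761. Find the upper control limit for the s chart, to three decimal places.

101.903

s̄ = (55.4 + 68.4 + 43.5 + 47.3 + 77.4 + 55.2) / 6 = 57.8667
UCL_s = B₄·s̄ = 1.761 × 57.8667 = 101.9032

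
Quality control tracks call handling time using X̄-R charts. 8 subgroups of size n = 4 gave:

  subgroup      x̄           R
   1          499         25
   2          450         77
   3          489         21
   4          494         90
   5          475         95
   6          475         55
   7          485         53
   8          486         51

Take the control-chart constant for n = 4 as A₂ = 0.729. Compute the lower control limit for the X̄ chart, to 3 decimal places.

439.070

X̄̄ = (499 + 450 + 489 + 494 + 475 + 475 + 485 + 486) / 8 = 3853.0000 / 8 = 481.6250
R̄ = (25 + 77 + 21 + 90 + 95 + 55 + 53 + 51) / 8 = 467.0000 / 8 = 58.3750
LCL = X̄̄ − A₂·R̄ = 481.6250 − 0.729 × 58.3750 = 439.0696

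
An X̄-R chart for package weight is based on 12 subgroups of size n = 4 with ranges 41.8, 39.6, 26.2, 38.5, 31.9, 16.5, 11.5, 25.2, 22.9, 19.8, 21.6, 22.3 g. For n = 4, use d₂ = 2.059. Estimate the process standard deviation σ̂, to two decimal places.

12.86

R̄ = (41.8 + 39.6 + 26.2 + 38.5 + 31.9 + 16.5 + 11.5 + 25.2 + 22.9 + 19.8 + 21.6 + 22.3) / 12 = 26.4833
σ̂ = R̄ / d₂ = 26.4833 / 2.059 = 12.8622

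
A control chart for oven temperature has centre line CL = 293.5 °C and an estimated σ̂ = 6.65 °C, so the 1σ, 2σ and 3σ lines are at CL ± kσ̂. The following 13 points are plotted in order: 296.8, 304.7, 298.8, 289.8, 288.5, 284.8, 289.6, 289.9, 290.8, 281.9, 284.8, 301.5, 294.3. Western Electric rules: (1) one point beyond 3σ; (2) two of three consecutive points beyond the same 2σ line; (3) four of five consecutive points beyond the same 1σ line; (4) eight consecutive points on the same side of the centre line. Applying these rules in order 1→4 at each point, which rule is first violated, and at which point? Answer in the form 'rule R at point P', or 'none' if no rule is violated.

rule 4 at point 11

Zone of each point (C = within 1σ̂, B = 1σ̂–2σ̂, A = 2σ̂–3σ̂, * = beyond 3σ̂; sign = side of CL): 1:+C, 2:+B, 3:+C, 4:-C, 5:-C, 6:-B, 7:-C, 8:-C, 9:-C, 10:-B, 11:-B, 12:+B, 13:+C
Rule 4 (eight consecutive points on the same side of the centre line) is satisfied at point 11.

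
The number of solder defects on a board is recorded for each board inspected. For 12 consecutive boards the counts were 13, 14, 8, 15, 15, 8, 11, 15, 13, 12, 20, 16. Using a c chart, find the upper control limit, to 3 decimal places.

c̄ = (13 + 14 + 8 + 15 + 15 + 8 + 11 + 15 + 13 + 12 + 20 + 16) / 12 = 160 / 12 = 13.3333
UCL = c̄ + 3√c̄ = 13.3333 + 3 × √13.3333 = 13.3333 + 3 × 3.6515 = 24.2878

24.288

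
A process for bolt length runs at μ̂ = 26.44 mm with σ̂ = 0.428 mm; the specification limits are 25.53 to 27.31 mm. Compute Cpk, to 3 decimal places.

0.678

Cpu = (USL − μ̂) / (3σ̂) = (27.31 − 26.44) / (3 × 0.428) = 0.6776; Cpl = (μ̂ − LSL) / (3σ̂) = (26.44 − 25.53) / (3 × 0.428) = 0.7087; Cpk = min(Cpu, Cpl) = 0.6776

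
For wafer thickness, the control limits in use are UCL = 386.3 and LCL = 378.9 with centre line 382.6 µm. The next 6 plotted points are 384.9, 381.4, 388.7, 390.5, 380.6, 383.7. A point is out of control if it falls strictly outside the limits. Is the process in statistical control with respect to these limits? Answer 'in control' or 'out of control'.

out of control

Compare each point to [378.9, 386.3]: sample 3 = 388.7 > UCL; sample 4 = 390.5 > UCL.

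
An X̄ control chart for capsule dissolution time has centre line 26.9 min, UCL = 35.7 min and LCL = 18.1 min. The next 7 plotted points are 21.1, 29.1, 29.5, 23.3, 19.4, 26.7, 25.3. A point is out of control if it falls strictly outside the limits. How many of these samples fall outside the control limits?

0

All 7 points lie within [18.1, 35.7].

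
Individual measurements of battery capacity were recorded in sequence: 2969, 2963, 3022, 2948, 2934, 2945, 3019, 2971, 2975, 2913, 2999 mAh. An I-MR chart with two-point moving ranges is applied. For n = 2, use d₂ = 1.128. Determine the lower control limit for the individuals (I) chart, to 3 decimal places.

X̄ = (2969 + 2963 + 3022 + 2948 + 2934 + 2945 + 3019 + 2971 + 2975 + 2913 + 2999) / 11 = 2968.9091
Moving ranges: 6, 59, 74, 14, 11, 74, 48, 4, 62, 86; M̄R̄ = 438.0000 / 10 = 43.8000
LCL = X̄ − 3·M̄R̄/d₂ = 2968.9091 − 3 × 43.8000 / 1.128 = 2852.4197

2852.420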